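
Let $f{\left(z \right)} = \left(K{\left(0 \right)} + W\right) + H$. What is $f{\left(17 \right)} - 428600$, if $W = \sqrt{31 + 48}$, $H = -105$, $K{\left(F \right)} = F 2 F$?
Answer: $-428705 + \sqrt{79} \approx -4.287 \cdot 10^{5}$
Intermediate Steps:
$K{\left(F \right)} = 2 F^{2}$ ($K{\left(F \right)} = 2 F F = 2 F^{2}$)
$W = \sqrt{79} \approx 8.8882$
$f{\left(z \right)} = -105 + \sqrt{79}$ ($f{\left(z \right)} = \left(2 \cdot 0^{2} + \sqrt{79}\right) - 105 = \left(2 \cdot 0 + \sqrt{79}\right) - 105 = \left(0 + \sqrt{79}\right) - 105 = \sqrt{79} - 105 = -105 + \sqrt{79}$)
$f{\left(17 \right)} - 428600 = \left(-105 + \sqrt{79}\right) - 428600 = -428705 + \sqrt{79}$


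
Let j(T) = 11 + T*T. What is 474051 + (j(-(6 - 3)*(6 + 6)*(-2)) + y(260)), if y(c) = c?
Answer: 479506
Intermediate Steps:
j(T) = 11 + T²
474051 + (j(-(6 - 3)*(6 + 6)*(-2)) + y(260)) = 474051 + ((11 + (-(6 - 3)*(6 + 6)*(-2))²) + 260) = 474051 + ((11 + (-3*12*(-2))²) + 260) = 474051 + ((11 + (-1*36*(-2))²) + 260) = 474051 + ((11 + (-36*(-2))²) + 260) = 474051 + ((11 + 72²) + 260) = 474051 + ((11 + 5184) + 260) = 474051 + (5195 + 260) = 474051 + 5455 = 479506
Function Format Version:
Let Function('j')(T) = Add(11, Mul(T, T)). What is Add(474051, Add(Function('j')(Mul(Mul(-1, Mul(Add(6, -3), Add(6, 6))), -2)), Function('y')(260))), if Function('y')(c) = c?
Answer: 479506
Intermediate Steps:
Function('j')(T) = Add(11, Pow(T, 2))
Add(474051, Add(Function('j')(Mul(Mul(-1, Mul(Add(6, -3), Add(6, 6))), -2)), Function('y')(260))) = Add(474051, Add(Add(11, Pow(Mul(Mul(-1, Mul(Add(6, -3), Add(6, 6))), -2), 2)), 260)) = Add(474051, Add(Add(11, Pow(Mul(Mul(-1, Mul(3, 12)), -2), 2)), 260)) = Add(474051, Add(Add(11, Pow(Mul(Mul(-1, 36), -2), 2)), 260)) = Add(474051, Add(Add(11, Pow(Mul(-36, -2), 2)), 260)) = Add(474051, Add(Add(11, Pow(72, 2)), 260)) = Add(474051, Add(Add(11, 5184), 260)) = Add(474051, Add(5195, 260)) = Add(474051, 5455) = 479506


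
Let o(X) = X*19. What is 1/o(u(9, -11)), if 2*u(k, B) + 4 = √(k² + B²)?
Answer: 4/1767 + √202/1767 ≈ 0.010307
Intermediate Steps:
u(k, B) = -2 + √(B² + k²)/2 (u(k, B) = -2 + √(k² + B²)/2 = -2 + √(B² + k²)/2)
o(X) = 19*X
1/o(u(9, -11)) = 1/(19*(-2 + √((-11)² + 9²)/2)) = 1/(19*(-2 + √(121 + 81)/2)) = 1/(19*(-2 + √202/2)) = 1/(-38 + 19*√202/2)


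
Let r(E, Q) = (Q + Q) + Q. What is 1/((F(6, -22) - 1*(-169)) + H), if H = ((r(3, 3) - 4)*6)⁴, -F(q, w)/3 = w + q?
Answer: 1/810217 ≈ 1.2342e-6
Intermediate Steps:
F(q, w) = -3*q - 3*w (F(q, w) = -3*(w + q) = -3*(q + w) = -3*q - 3*w)
r(E, Q) = 3*Q (r(E, Q) = 2*Q + Q = 3*Q)
H = 810000 (H = ((3*3 - 4)*6)⁴ = ((9 - 4)*6)⁴ = (5*6)⁴ = 30⁴ = 810000)
1/((F(6, -22) - 1*(-169)) + H) = 1/(((-3*6 - 3*(-22)) - 1*(-169)) + 810000) = 1/(((-18 + 66) + 169) + 810000) = 1/((48 + 169) + 810000) = 1/(217 + 810000) = 1/810217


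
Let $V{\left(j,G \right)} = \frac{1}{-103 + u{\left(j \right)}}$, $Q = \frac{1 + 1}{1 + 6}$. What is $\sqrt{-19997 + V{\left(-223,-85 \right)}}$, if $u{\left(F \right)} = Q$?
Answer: $\frac{5 i \sqrt{413506966}}{719} \approx 141.41 i$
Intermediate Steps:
$Q = \frac{2}{7} \approx 0.28571$
$u{\left(F \right)} = \frac{2}{7}$
$V{\left(j,G \right)} = - \frac{7}{719}$ ($V{\left(j,G \right)} = \frac{1}{-103 + \frac{2}{7}} = \frac{1}{- \frac{719}{7}} = - \frac{7}{719}$)
$\sqrt{-19997 + V{\left(-223,-85 \right)}} = \sqrt{-19997 - \frac{7}{719}} = \sqrt{- \frac{14377850}{719}} = \frac{5 i \sqrt{413506966}}{719}$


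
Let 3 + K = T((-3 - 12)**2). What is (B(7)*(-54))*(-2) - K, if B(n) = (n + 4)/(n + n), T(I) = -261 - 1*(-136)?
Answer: 1490/7 ≈ 212.86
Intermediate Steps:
T(I) = -125 (T(I) = -261 + 136 = -125)
B(n) = (4 + n)/(2*n) (B(n) = (4 + n)/((2*n)) = (4 + n)*(1/(2*n)) = (4 + n)/(2*n))
K = -128 (K = -3 - 125 = -128)
(B(7)*(-54))*(-2) - K = (((1/2)*(4 + 7)/7)*(-54))*(-2) - 1*(-128) = (((1/2)*(1/7)*11)*(-54))*(-2) + 128 = ((11/14)*(-54))*(-2) + 128 = -297/7*(-2) + 128 = 594/7 + 128 = 1490/7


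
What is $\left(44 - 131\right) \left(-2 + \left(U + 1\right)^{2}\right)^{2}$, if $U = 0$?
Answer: $-87$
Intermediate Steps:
$\left(44 - 131\right) \left(-2 + \left(U + 1\right)^{2}\right)^{2} = \left(44 - 131\right) \left(-2 + \left(0 + 1\right)^{2}\right)^{2} = - 87 \left(-2 + 1^{2}\right)^{2} = - 87 \left(-2 + 1\right)^{2} = - 87 \left(-1\right)^{2} = \left(-87\right) 1 = -87$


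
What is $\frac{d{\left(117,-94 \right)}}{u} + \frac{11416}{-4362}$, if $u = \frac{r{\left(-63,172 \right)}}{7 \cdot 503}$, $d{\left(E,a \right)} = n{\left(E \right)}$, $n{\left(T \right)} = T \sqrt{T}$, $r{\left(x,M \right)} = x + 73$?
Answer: $- \frac{5708}{2181} + \frac{1235871 \sqrt{13}}{10} \approx 4.456 \cdot 10^{5}$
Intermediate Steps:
$r{\left(x,M \right)} = 73 + x$
$n{\left(T \right)} = T^{\frac{3}{2}}$
$d{\left(E,a \right)} = E^{\frac{3}{2}}$
$u = \frac{10}{3521}$ ($u = \frac{73 - 63}{7 \cdot 503} = \frac{10}{3521} \approx 0.0028401$)
$\frac{d{\left(117,-94 \right)}}{u} + \frac{11416}{-4362} = \frac{117^{\frac{3}{2}}}{\frac{10}{3521}} + \frac{11416}{-4362} = 351 \sqrt{13} \cdot \frac{3521}{10} + 11416 \left(- \frac{1}{4362}\right) = \frac{1235871 \sqrt{13}}{10} - \frac{5708}{2181} = - \frac{5708}{2181} + \frac{1235871 \sqrt{13}}{10}$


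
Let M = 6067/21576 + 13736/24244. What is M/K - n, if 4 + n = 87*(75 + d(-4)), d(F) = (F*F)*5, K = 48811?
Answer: -2967269775595045/220107542424 ≈ -13481.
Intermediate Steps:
M = 3822899/4509384 (M = 6067*(1/21576) + 13736*(1/24244) = 6067/21576 + 3434/6061 = 3822899/4509384 ≈ 0.84776)
d(F) = 5*F**2 (d(F) = F**2*5 = 5*F**2)
n = 13481 (n = -4 + 87*(75 + 5*(-4)**2) = -4 + 87*(75 + 5*16) = -4 + 87*(75 + 80) = -4 + 87*155 = -4 + 13485 = 13481)
M/K - n = (3822899/4509384)/48811 - 1*13481 = (3822899/4509384)*(1/48811) - 13481 = 3822899/220107542424 - 13481 = -2967269775595045/220107542424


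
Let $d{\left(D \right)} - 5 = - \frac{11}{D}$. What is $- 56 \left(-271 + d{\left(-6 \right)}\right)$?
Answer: $\frac{44380}{3} \approx 14793.0$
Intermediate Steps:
$d{\left(D \right)} = 5 - \frac{11}{D}$
$- 56 \left(-271 + d{\left(-6 \right)}\right) = - 56 \left(-271 + \left(5 - \frac{11}{-6}\right)\right) = - 56 \left(-271 + \left(5 - - \frac{11}{6}\right)\right) = - 56 \left(-271 + \left(5 + \frac{11}{6}\right)\right) = - 56 \left(-271 + \frac{41}{6}\right) = \left(-56\right) \left(- \frac{1585}{6}\right) = \frac{44380}{3}$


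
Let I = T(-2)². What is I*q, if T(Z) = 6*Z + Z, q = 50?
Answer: 9800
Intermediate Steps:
T(Z) = 7*Z
I = 196 (I = (7*(-2))² = (-14)² = 196)
I*q = 196*50 = 9800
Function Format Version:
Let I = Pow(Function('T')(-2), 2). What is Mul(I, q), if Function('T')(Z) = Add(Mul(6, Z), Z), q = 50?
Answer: 9800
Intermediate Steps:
Function('T')(Z) = Mul(7, Z)
I = 196 (I = Pow(Mul(7, -2), 2) = Pow(-14, 2) = 196)
Mul(I, q) = Mul(196, 50) = 9800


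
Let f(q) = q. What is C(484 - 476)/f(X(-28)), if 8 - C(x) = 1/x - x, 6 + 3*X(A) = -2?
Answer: -381/64 ≈ -5.9531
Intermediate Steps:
X(A) = -8/3 (X(A) = -2 + (⅓)*(-2) = -2 - ⅔ = -8/3)
C(x) = 8 + x - 1/x (C(x) = 8 - (1/x - x) = 8 + (x - 1/x) = 8 + x - 1/x)
C(484 - 476)/f(X(-28)) = (8 + (484 - 476) - 1/(484 - 476))/(-8/3) = (8 + 8 - 1/8)*(-3/8) = (8 + 8 - 1*⅛)*(-3/8) = (8 + 8 - ⅛)*(-3/8) = (127/8)*(-3/8) = -381/64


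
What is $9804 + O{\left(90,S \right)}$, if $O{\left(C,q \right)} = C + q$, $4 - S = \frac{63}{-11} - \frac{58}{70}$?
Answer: $\frac{3813254}{385} \approx 9904.6$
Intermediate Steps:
$S = \frac{4064}{385}$ ($S = 4 - \left(\frac{63}{-11} - \frac{58}{70}\right) = 4 - \left(63 \left(- \frac{1}{11}\right) - \frac{29}{35}\right) = 4 - \left(- \frac{63}{11} - \frac{29}{35}\right) = 4 - - \frac{2524}{385} = 4 + \frac{2524}{385} = \frac{4064}{385} \approx 10.556$)
$9804 + O{\left(90,S \right)} = 9804 + \left(90 + \frac{4064}{385}\right) = 9804 + \frac{38714}{385} = \frac{3813254}{385}$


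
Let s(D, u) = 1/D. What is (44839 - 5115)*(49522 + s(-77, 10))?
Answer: 151475278732/77 ≈ 1.9672e+9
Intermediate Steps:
(44839 - 5115)*(49522 + s(-77, 10)) = (44839 - 5115)*(49522 + 1/(-77)) = 39724*(49522 - 1/77) = 39724*(3813193/77) = 151475278732/77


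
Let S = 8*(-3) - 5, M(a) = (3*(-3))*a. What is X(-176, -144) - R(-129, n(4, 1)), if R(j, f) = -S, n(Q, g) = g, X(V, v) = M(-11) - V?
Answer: 246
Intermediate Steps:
M(a) = -9*a
X(V, v) = 99 - V (X(V, v) = -9*(-11) - V = 99 - V)
S = -29 (S = -24 - 5 = -29)
R(j, f) = 29 (R(j, f) = -1*(-29) = 29)
X(-176, -144) - R(-129, n(4, 1)) = (99 - 1*(-176)) - 1*29 = (99 + 176) - 29 = 275 - 29 = 246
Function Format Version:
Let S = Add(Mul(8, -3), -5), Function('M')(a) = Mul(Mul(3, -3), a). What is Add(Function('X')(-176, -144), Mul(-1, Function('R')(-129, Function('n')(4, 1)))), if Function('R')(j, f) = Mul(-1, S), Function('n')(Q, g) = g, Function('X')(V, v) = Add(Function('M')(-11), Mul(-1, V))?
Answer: 246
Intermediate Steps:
Function('M')(a) = Mul(-9, a)
Function('X')(V, v) = Add(99, Mul(-1, V)) (Function('X')(V, v) = Add(Mul(-9, -11), Mul(-1, V)) = Add(99, Mul(-1, V)))
S = -29 (S = Add(-24, -5) = -29)
Function('R')(j, f) = 29 (Function('R')(j, f) = Mul(-1, -29) = 29)
Add(Function('X')(-176, -144), Mul(-1, Function('R')(-129, Function('n')(4, 1)))) = Add(Add(99, Mul(-1, -176)), Mul(-1, 29)) = Add(Add(99, 176), -29) = Add(275, -29) = 246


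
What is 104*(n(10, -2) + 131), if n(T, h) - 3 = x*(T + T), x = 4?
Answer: 22256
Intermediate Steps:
n(T, h) = 3 + 8*T (n(T, h) = 3 + 4*(T + T) = 3 + 4*(2*T) = 3 + 8*T)
104*(n(10, -2) + 131) = 104*((3 + 8*10) + 131) = 104*((3 + 80) + 131) = 104*(83 + 131) = 104*214 = 22256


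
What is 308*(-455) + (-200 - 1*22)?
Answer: -140362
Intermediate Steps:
308*(-455) + (-200 - 1*22) = -140140 + (-200 - 22) = -140140 - 222 = -140362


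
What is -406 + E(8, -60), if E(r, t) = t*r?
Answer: -886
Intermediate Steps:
E(r, t) = r*t
-406 + E(8, -60) = -406 + 8*(-60) = -406 - 480 = -886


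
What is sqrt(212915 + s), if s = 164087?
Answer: sqrt(377002) ≈ 614.00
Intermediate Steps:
sqrt(212915 + s) = sqrt(212915 + 164087) = sqrt(377002)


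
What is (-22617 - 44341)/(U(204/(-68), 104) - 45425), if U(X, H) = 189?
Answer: 33479/22618 ≈ 1.4802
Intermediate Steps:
(-22617 - 44341)/(U(204/(-68), 104) - 45425) = (-22617 - 44341)/(189 - 45425) = -66958/(-45236) = -66958*(-1/45236) = 33479/22618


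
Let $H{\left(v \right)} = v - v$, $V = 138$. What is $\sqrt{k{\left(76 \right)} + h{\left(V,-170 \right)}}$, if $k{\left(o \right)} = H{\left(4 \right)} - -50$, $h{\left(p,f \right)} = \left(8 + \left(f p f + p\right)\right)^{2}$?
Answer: $\sqrt{15906903815766} \approx 3.9883 \cdot 10^{6}$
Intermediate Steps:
$h{\left(p,f \right)} = \left(8 + p + p f^{2}\right)^{2}$ ($h{\left(p,f \right)} = \left(8 + \left(p f^{2} + p\right)\right)^{2} = \left(8 + \left(p + p f^{2}\right)\right)^{2} = \left(8 + p + p f^{2}\right)^{2}$)
$H{\left(v \right)} = 0$
$k{\left(o \right)} = 50$ ($k{\left(o \right)} = 0 - -50 = 0 + 50 = 50$)
$\sqrt{k{\left(76 \right)} + h{\left(V,-170 \right)}} = \sqrt{50 + \left(8 + 138 + 138 \left(-170\right)^{2}\right)^{2}} = \sqrt{50 + \left(8 + 138 + 138 \cdot 28900\right)^{2}} = \sqrt{50 + \left(8 + 138 + 3988200\right)^{2}} = \sqrt{50 + 3988346^{2}} = \sqrt{50 + 15906903815716} = \sqrt{15906903815766}$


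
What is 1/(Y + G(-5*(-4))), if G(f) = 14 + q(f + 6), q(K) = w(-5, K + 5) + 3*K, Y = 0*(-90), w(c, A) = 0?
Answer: 1/92 ≈ 0.010870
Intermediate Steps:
Y = 0
q(K) = 3*K (q(K) = 0 + 3*K = 3*K)
G(f) = 32 + 3*f (G(f) = 14 + 3*(f + 6) = 14 + 3*(6 + f) = 14 + (18 + 3*f) = 32 + 3*f)
1/(Y + G(-5*(-4))) = 1/(0 + (32 + 3*(-5*(-4)))) = 1/(0 + (32 + 3*20)) = 1/(0 + (32 + 60)) = 1/(0 + 92) = 1/92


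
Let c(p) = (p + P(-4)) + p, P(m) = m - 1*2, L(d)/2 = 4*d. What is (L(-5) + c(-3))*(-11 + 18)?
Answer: -364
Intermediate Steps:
L(d) = 8*d (L(d) = 2*(4*d) = 8*d)
P(m) = -2 + m (P(m) = m - 2 = -2 + m)
c(p) = -6 + 2*p (c(p) = (p + (-2 - 4)) + p = (p - 6) + p = (-6 + p) + p = -6 + 2*p)
(L(-5) + c(-3))*(-11 + 18) = (8*(-5) + (-6 + 2*(-3)))*(-11 + 18) = (-40 + (-6 - 6))*7 = (-40 - 12)*7 = -52*7 = -364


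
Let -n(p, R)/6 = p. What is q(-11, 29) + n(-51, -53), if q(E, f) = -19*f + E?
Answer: -256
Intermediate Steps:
n(p, R) = -6*p
q(E, f) = E - 19*f
q(-11, 29) + n(-51, -53) = (-11 - 19*29) - 6*(-51) = (-11 - 551) + 306 = -562 + 306 = -256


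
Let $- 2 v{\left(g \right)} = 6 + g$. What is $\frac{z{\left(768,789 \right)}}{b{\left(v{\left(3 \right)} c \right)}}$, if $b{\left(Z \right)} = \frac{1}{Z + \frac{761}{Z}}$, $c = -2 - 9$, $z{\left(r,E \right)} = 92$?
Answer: $\frac{590870}{99} \approx 5968.4$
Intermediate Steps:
$v{\left(g \right)} = -3 - \frac{g}{2}$ ($v{\left(g \right)} = - \frac{6 + g}{2} = -3 - \frac{g}{2}$)
$c = -11$
$\frac{z{\left(768,789 \right)}}{b{\left(v{\left(3 \right)} c \right)}} = \frac{92}{\left(-3 - \frac{3}{2}\right) \left(-11\right) \frac{1}{761 + \left(\left(-3 - \frac{3}{2}\right) \left(-11\right)\right)^{2}}} = \frac{92}{\left(- \frac{9}{2}\right) \left(-11\right) \frac{1}{761 + \left(\left(- \frac{9}{2}\right) \left(-11\right)\right)^{2}}} = \frac{92}{\frac{99}{2} \frac{1}{761 + \left(\frac{99}{2}\right)^{2}}} = \frac{92}{\frac{99}{2} \frac{1}{761 + \frac{9801}{4}}} = \frac{92}{\frac{99}{2} \frac{1}{\frac{12845}{4}}} = \frac{92}{\frac{99}{2} \cdot \frac{4}{12845}} = \frac{92}{\frac{198}{12845}} = 92 \cdot \frac{12845}{198} = \frac{590870}{99}$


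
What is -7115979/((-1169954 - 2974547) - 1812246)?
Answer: 7115979/5956747 ≈ 1.1946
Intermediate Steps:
-7115979/((-1169954 - 2974547) - 1812246) = -7115979/(-4144501 - 1812246) = -7115979/(-5956747) = -7115979*(-1/5956747) = 7115979/5956747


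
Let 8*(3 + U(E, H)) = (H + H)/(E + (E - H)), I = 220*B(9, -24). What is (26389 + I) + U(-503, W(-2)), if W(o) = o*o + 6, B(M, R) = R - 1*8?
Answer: 39311067/2032 ≈ 19346.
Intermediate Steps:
B(M, R) = -8 + R (B(M, R) = R - 8 = -8 + R)
I = -7040 (I = 220*(-8 - 24) = 220*(-32) = -7040)
W(o) = 6 + o² (W(o) = o² + 6 = 6 + o²)
U(E, H) = -3 + H/(4*(-H + 2*E)) (U(E, H) = -3 + ((H + H)/(E + (E - H)))/8 = -3 + ((2*H)/(-H + 2*E))/8 = -3 + (2*H/(-H + 2*E))/8 = -3 + H/(4*(-H + 2*E)))
(26389 + I) + U(-503, W(-2)) = (26389 - 7040) + (-24*(-503) + 13*(6 + (-2)²))/(4*(-(6 + (-2)²) + 2*(-503))) = 19349 + (12072 + 13*(6 + 4))/(4*(-(6 + 4) - 1006)) = 19349 + (12072 + 13*10)/(4*(-1*10 - 1006)) = 19349 + (12072 + 130)/(4*(-10 - 1006)) = 19349 + (¼)*12202/(-1016) = 19349 + (¼)*(-1/1016)*12202 = 19349 - 6101/2032 = 39311067/2032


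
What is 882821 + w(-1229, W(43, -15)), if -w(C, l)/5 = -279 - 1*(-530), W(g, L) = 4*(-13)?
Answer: 881566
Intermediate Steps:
W(g, L) = -52
w(C, l) = -1255 (w(C, l) = -5*(-279 - 1*(-530)) = -5*(-279 + 530) = -5*251 = -1255)
882821 + w(-1229, W(43, -15)) = 882821 - 1255 = 881566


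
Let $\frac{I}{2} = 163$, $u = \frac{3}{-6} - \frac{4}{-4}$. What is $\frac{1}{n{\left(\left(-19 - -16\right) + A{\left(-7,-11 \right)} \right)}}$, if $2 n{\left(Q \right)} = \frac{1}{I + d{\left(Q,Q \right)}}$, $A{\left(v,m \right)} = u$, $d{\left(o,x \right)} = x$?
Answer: $647$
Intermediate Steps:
$u = \frac{1}{2}$ ($u = 3 \left(- \frac{1}{6}\right) - -1 = - \frac{1}{2} + 1 = \frac{1}{2} \approx 0.5$)
$I = 326$ ($I = 2 \cdot 163 = 326$)
$A{\left(v,m \right)} = \frac{1}{2}$
$n{\left(Q \right)} = \frac{1}{2 \left(326 + Q\right)}$
$\frac{1}{n{\left(\left(-19 - -16\right) + A{\left(-7,-11 \right)} \right)}} = \frac{1}{\frac{1}{2} \frac{1}{326 + \left(\left(-19 - -16\right) + \frac{1}{2}\right)}} = \frac{1}{\frac{1}{2} \frac{1}{326 + \left(\left(-19 + 16\right) + \frac{1}{2}\right)}} = \frac{1}{\frac{1}{2} \frac{1}{326 + \left(-3 + \frac{1}{2}\right)}} = \frac{1}{\frac{1}{2} \frac{1}{326 - \frac{5}{2}}} = \frac{1}{\frac{1}{2} \frac{1}{\frac{647}{2}}} = \frac{1}{\frac{1}{2} \cdot \frac{2}{647}} = \frac{1}{\frac{1}{647}} = 647$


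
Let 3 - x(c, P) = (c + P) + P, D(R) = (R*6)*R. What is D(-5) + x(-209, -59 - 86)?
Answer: 652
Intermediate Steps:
D(R) = 6*R**2 (D(R) = (6*R)*R = 6*R**2)
x(c, P) = 3 - c - 2*P (x(c, P) = 3 - ((c + P) + P) = 3 - ((P + c) + P) = 3 - (c + 2*P) = 3 + (-c - 2*P) = 3 - c - 2*P)
D(-5) + x(-209, -59 - 86) = 6*(-5)**2 + (3 - 1*(-209) - 2*(-59 - 86)) = 6*25 + (3 + 209 - 2*(-145)) = 150 + (3 + 209 + 290) = 150 + 502 = 652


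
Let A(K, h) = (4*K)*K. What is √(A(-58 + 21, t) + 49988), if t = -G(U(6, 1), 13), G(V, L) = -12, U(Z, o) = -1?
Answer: 2*√13866 ≈ 235.51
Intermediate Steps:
t = 12 (t = -1*(-12) = 12)
A(K, h) = 4*K²
√(A(-58 + 21, t) + 49988) = √(4*(-58 + 21)² + 49988) = √(4*(-37)² + 49988) = √(4*1369 + 49988) = √(5476 + 49988) = √55464 = 2*√13866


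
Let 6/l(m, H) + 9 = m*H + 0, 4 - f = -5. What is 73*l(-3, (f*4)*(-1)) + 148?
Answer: 5030/33 ≈ 152.42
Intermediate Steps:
f = 9 (f = 4 - 1*(-5) = 4 + 5 = 9)
l(m, H) = 6/(-9 + H*m) (l(m, H) = 6/(-9 + (m*H + 0)) = 6/(-9 + (H*m + 0)) = 6/(-9 + H*m))
73*l(-3, (f*4)*(-1)) + 148 = 73*(6/(-9 + ((9*4)*(-1))*(-3))) + 148 = 73*(6/(-9 + (36*(-1))*(-3))) + 148 = 73*(6/(-9 - 36*(-3))) + 148 = 73*(6/(-9 + 108)) + 148 = 73*(6/99) + 148 = 73*(6*(1/99)) + 148 = 73*(2/33) + 148 = 146/33 + 148 = 5030/33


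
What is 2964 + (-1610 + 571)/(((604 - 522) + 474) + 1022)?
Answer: 4676153/1578 ≈ 2963.3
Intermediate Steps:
2964 + (-1610 + 571)/(((604 - 522) + 474) + 1022) = 2964 - 1039/((82 + 474) + 1022) = 2964 - 1039/(556 + 1022) = 2964 - 1039/1578 = 4676153/1578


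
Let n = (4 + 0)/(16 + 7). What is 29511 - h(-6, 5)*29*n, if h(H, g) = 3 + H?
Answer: 679101/23 ≈ 29526.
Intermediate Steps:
n = 4/23 ≈ 0.17391
29511 - h(-6, 5)*29*n = 29511 - (3 - 6)*29*4/23 = 29511 - (-3*29)*4/23 = 29511 - (-87)*4/23 = 29511 - 1*(-348/23) = 29511 + 348/23 = 679101/23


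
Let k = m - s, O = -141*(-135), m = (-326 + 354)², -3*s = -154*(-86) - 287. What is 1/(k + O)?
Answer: 1/24138 ≈ 4.1428e-5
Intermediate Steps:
s = -4319 (s = -(-154*(-86) - 287)/3 = -(13244 - 287)/3 = -⅓*12957 = -4319)
m = 784 (m = 28² = 784)
O = 19035
k = 5103 (k = 784 - 1*(-4319) = 784 + 4319 = 5103)
1/(k + O) = 1/(5103 + 19035) = 1/24138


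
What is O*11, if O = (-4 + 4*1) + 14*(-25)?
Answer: -3850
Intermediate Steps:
O = -350 (O = (-4 + 4) - 350 = 0 - 350 = -350)
O*11 = -350*11 = -3850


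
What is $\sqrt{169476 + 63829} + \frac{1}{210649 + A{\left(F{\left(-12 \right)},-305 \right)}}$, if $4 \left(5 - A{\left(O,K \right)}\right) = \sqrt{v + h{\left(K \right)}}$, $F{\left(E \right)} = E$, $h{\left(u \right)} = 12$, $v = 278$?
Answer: $\frac{1685232}{355000861583} + \sqrt{233305} + \frac{2 \sqrt{290}}{355000861583} \approx 483.02$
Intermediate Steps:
$A{\left(O,K \right)} = 5 - \frac{\sqrt{290}}{4}$ ($A{\left(O,K \right)} = 5 - \frac{\sqrt{278 + 12}}{4} = 5 - \frac{\sqrt{290}}{4}$)
$\sqrt{169476 + 63829} + \frac{1}{210649 + A{\left(F{\left(-12 \right)},-305 \right)}} = \sqrt{169476 + 63829} + \frac{1}{210649 + \left(5 - \frac{\sqrt{290}}{4}\right)} = \sqrt{233305} + \frac{1}{210654 - \frac{\sqrt{290}}{4}}$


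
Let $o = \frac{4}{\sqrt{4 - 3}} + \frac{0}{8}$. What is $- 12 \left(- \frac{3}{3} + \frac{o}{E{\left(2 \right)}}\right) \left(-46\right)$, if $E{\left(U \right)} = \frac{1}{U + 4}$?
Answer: $12696$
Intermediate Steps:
$E{\left(U \right)} = \frac{1}{4 + U}$
$o = 4$ ($o = \frac{4}{\sqrt{1}} + 0 \cdot \frac{1}{8} = \frac{4}{1} + 0 = 4 \cdot 1 + 0 = 4 + 0 = 4$)
$- 12 \left(- \frac{3}{3} + \frac{o}{E{\left(2 \right)}}\right) \left(-46\right) = - 12 \left(- \frac{3}{3} + \frac{4}{\frac{1}{4 + 2}}\right) \left(-46\right) = - 12 \left(\left(-3\right) \frac{1}{3} + \frac{4}{\frac{1}{6}}\right) \left(-46\right) = - 12 \left(-1 + 4 \frac{1}{\frac{1}{6}}\right) \left(-46\right) = - 12 \left(-1 + 4 \cdot 6\right) \left(-46\right) = - 12 \left(-1 + 24\right) \left(-46\right) = \left(-12\right) 23 \left(-46\right) = \left(-276\right) \left(-46\right) = 12696$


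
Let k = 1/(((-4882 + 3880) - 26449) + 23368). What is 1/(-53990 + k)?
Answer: -4083/220441171 ≈ -1.8522e-5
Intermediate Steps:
k = -1/4083 (k = 1/((-1002 - 26449) + 23368) = 1/(-27451 + 23368) = 1/(-4083) = -1/4083 ≈ -0.00024492)
1/(-53990 + k) = 1/(-53990 - 1/4083) = 1/(-220441171/4083) = -4083/220441171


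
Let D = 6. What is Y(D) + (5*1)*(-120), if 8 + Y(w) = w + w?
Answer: -596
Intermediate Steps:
Y(w) = -8 + 2*w (Y(w) = -8 + (w + w) = -8 + 2*w)
Y(D) + (5*1)*(-120) = (-8 + 2*6) + (5*1)*(-120) = (-8 + 12) + 5*(-120) = 4 - 600 = -596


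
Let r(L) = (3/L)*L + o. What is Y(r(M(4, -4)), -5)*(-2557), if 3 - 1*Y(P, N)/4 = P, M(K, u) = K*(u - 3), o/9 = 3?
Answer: 276156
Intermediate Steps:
o = 27 (o = 9*3 = 27)
M(K, u) = K*(-3 + u)
r(L) = 30 (r(L) = (3/L)*L + 27 = 3 + 27 = 30)
Y(P, N) = 12 - 4*P
Y(r(M(4, -4)), -5)*(-2557) = (12 - 4*30)*(-2557) = (12 - 120)*(-2557) = -108*(-2557) = 276156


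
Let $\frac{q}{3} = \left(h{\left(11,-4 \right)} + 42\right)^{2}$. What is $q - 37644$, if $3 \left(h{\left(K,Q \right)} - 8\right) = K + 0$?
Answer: $- \frac{87011}{3} \approx -29004.0$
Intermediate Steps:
$h{\left(K,Q \right)} = 8 + \frac{K}{3}$ ($h{\left(K,Q \right)} = 8 + \frac{K + 0}{3} = 8 + \frac{K}{3}$)
$q = \frac{25921}{3}$ ($q = 3 \left(\left(8 + \frac{1}{3} \cdot 11\right) + 42\right)^{2} = 3 \left(\left(8 + \frac{11}{3}\right) + 42\right)^{2} = 3 \left(\frac{35}{3} + 42\right)^{2} = 3 \left(\frac{161}{3}\right)^{2} = 3 \cdot \frac{25921}{9} = \frac{25921}{3} \approx 8640.3$)
$q - 37644 = \frac{25921}{3} - 37644 = - \frac{87011}{3}$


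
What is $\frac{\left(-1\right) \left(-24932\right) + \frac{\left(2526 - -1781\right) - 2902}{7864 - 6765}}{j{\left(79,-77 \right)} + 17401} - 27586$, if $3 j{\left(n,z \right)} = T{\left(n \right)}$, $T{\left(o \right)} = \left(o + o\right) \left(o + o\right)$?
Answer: $- \frac{2339390814319}{84806533} \approx -27585.0$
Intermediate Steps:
$T{\left(o \right)} = 4 o^{2}$ ($T{\left(o \right)} = 2 o 2 o = 4 o^{2}$)
$j{\left(n,z \right)} = \frac{4 n^{2}}{3}$
$\frac{\left(-1\right) \left(-24932\right) + \frac{\left(2526 - -1781\right) - 2902}{7864 - 6765}}{j{\left(79,-77 \right)} + 17401} - 27586 = \frac{\left(-1\right) \left(-24932\right) + \frac{\left(2526 - -1781\right) - 2902}{7864 - 6765}}{\frac{4 \cdot 79^{2}}{3} + 17401} - 27586 = \frac{24932 + \frac{\left(2526 + 1781\right) - 2902}{1099}}{\frac{4}{3} \cdot 6241 + 17401} - 27586 = \frac{24932 + \left(4307 - 2902\right) \frac{1}{1099}}{\frac{24964}{3} + 17401} - 27586 = \frac{24932 + 1405 \cdot \frac{1}{1099}}{\frac{77167}{3}} - 27586 = \left(24932 + \frac{1405}{1099}\right) \frac{3}{77167} - 27586 = \frac{27401673}{1099} \cdot \frac{3}{77167} - 27586 = \frac{82205019}{84806533} - 27586 = - \frac{2339390814319}{84806533}$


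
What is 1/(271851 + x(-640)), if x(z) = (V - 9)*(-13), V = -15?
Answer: 1/272163 ≈ 3.6743e-6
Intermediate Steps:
x(z) = 312 (x(z) = (-15 - 9)*(-13) = -24*(-13) = 312)
1/(271851 + x(-640)) = 1/(271851 + 312) = 1/272163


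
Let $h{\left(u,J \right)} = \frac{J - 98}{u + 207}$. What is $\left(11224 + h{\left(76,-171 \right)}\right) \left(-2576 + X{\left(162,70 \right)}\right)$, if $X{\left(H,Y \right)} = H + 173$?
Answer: $- \frac{7117691643}{283} \approx -2.5151 \cdot 10^{7}$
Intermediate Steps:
$h{\left(u,J \right)} = \frac{-98 + J}{207 + u}$
$X{\left(H,Y \right)} = 173 + H$
$\left(11224 + h{\left(76,-171 \right)}\right) \left(-2576 + X{\left(162,70 \right)}\right) = \left(11224 + \frac{-98 - 171}{207 + 76}\right) \left(-2576 + \left(173 + 162\right)\right) = \left(11224 + \frac{1}{283} \left(-269\right)\right) \left(-2576 + 335\right) = \left(11224 + \frac{1}{283} \left(-269\right)\right) \left(-2241\right) = \left(11224 - \frac{269}{283}\right) \left(-2241\right) = \frac{3176123}{283} \left(-2241\right) = - \frac{7117691643}{283}$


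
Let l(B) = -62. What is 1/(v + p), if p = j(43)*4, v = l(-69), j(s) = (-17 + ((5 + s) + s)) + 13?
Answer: 1/286 ≈ 0.0034965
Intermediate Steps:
j(s) = 1 + 2*s (j(s) = (-17 + (5 + 2*s)) + 13 = (-12 + 2*s) + 13 = 1 + 2*s)
v = -62
p = 348 (p = (1 + 2*43)*4 = (1 + 86)*4 = 87*4 = 348)
1/(v + p) = 1/(-62 + 348) = 1/286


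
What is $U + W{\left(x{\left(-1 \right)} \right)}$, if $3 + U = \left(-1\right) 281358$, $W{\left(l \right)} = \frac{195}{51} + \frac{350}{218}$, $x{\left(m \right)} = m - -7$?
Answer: $- \frac{521351873}{1853} \approx -2.8136 \cdot 10^{5}$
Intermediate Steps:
$x{\left(m \right)} = 7 + m$ ($x{\left(m \right)} = m + 7 = 7 + m$)
$W{\left(l \right)} = \frac{10060}{1853}$ ($W{\left(l \right)} = 195 \cdot \frac{1}{51} + 350 \cdot \frac{1}{218} = \frac{65}{17} + \frac{175}{109} = \frac{10060}{1853}$)
$U = -281361$ ($U = -3 - 281358 = -281361$)
$U + W{\left(x{\left(-1 \right)} \right)} = -281361 + \frac{10060}{1853} = - \frac{521351873}{1853}$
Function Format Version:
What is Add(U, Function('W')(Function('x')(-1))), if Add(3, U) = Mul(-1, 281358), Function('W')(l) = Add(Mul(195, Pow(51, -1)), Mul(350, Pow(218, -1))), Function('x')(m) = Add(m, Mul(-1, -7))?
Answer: Rational(-521351873, 1853) ≈ -2.8136e+5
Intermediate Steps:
Function('x')(m) = Add(7, m) (Function('x')(m) = Add(m, 7) = Add(7, m))
Function('W')(l) = Rational(10060, 1853) (Function('W')(l) = Add(Mul(195, Rational(1, 51)), Mul(350, Rational(1, 218))) = Add(Rational(65, 17), Rational(175, 109)) = Rational(10060, 1853))
U = -281361 (U = Add(-3, Mul(-1, 281358)) = Add(-3, -281358) = -281361)
Add(U, Function('W')(Function('x')(-1))) = Add(-281361, Rational(10060, 1853)) = Rational(-521351873, 1853)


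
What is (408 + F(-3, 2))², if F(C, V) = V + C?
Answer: 165649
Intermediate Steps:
F(C, V) = C + V
(408 + F(-3, 2))² = (408 + (-3 + 2))² = (408 - 1)² = 407² = 165649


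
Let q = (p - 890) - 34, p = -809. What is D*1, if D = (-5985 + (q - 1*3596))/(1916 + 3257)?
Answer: -11314/5173 ≈ -2.1871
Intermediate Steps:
q = -1733 (q = (-809 - 890) - 34 = -1699 - 34 = -1733)
D = -11314/5173 (D = (-5985 + (-1733 - 1*3596))/(1916 + 3257) = (-5985 + (-1733 - 3596))/5173 = (-5985 - 5329)*(1/5173) = -11314*1/5173 = -11314/5173 ≈ -2.1871)
D*1 = -11314/5173*1 = -11314/5173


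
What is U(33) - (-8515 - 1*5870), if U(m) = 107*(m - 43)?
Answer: 13315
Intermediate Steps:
U(m) = -4601 + 107*m (U(m) = 107*(-43 + m) = -4601 + 107*m)
U(33) - (-8515 - 1*5870) = (-4601 + 107*33) - (-8515 - 1*5870) = (-4601 + 3531) - (-8515 - 5870) = -1070 - 1*(-14385) = -1070 + 14385 = 13315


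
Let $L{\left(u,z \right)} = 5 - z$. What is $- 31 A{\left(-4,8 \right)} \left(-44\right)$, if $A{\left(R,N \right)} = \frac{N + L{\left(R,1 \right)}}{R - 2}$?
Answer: $-2728$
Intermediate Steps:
$A{\left(R,N \right)} = \frac{4 + N}{-2 + R}$ ($A{\left(R,N \right)} = \frac{N + \left(5 - 1\right)}{R - 2} = \frac{N + \left(5 - 1\right)}{-2 + R} = \frac{N + 4}{-2 + R} = \frac{4 + N}{-2 + R}$)
$- 31 A{\left(-4,8 \right)} \left(-44\right) = - 31 \frac{4 + 8}{-2 - 4} \left(-44\right) = - 31 \frac{1}{-6} \cdot 12 \left(-44\right) = - 31 \left(\left(- \frac{1}{6}\right) 12\right) \left(-44\right) = \left(-31\right) \left(-2\right) \left(-44\right) = 62 \left(-44\right) = -2728$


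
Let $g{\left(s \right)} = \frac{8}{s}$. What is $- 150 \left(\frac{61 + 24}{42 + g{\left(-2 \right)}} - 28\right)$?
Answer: $\frac{73425}{19} \approx 3864.5$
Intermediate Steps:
$- 150 \left(\frac{61 + 24}{42 + g{\left(-2 \right)}} - 28\right) = - 150 \left(\frac{61 + 24}{42 + \frac{8}{-2}} - 28\right) = - 150 \left(\frac{85}{42 + 8 \left(- \frac{1}{2}\right)} - 28\right) = - 150 \left(\frac{85}{42 - 4} - 28\right) = - 150 \left(\frac{85}{38} - 28\right) = \left(-150\right) \left(- \frac{979}{38}\right) = \frac{73425}{19}$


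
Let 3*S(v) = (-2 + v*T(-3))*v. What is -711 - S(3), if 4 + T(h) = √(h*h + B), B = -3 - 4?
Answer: -697 - 3*√2 ≈ -701.24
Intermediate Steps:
B = -7
T(h) = -4 + √(-7 + h²) (T(h) = -4 + √(h*h - 7) = -4 + √(h² - 7) = -4 + √(-7 + h²))
S(v) = v*(-2 + v*(-4 + √2))/3 (S(v) = ((-2 + v*(-4 + √(-7 + (-3)²)))*v)/3 = ((-2 + v*(-4 + √(-7 + 9)))*v)/3 = ((-2 + v*(-4 + √2))*v)/3 = (v*(-2 + v*(-4 + √2)))/3 = v*(-2 + v*(-4 + √2))/3)
-711 - S(3) = -711 - (-1)*3*(2 + 3*(4 - √2))/3 = -711 - (-1)*3*(2 + (12 - 3*√2))/3 = -711 - (-1)*3*(14 - 3*√2)/3 = -711 - (-14 + 3*√2) = -711 + (14 - 3*√2) = -697 - 3*√2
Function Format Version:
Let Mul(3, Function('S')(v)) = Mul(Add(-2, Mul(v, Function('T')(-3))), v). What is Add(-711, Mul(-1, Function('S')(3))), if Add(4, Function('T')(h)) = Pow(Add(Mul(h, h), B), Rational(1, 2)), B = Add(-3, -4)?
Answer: Add(-697, Mul(-3, Pow(2, Rational(1, 2)))) ≈ -701.24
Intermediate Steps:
B = -7
Function('T')(h) = Add(-4, Pow(Add(-7, Pow(h, 2)), Rational(1, 2))) (Function('T')(h) = Add(-4, Pow(Add(Mul(h, h), -7), Rational(1, 2))) = Add(-4, Pow(Add(Pow(h, 2), -7), Rational(1, 2))) = Add(-4, Pow(Add(-7, Pow(h, 2)), Rational(1, 2))))
Function('S')(v) = Mul(Rational(1, 3), v, Add(-2, Mul(v, Add(-4, Pow(2, Rational(1, 2)))))) (Function('S')(v) = Mul(Rational(1, 3), Mul(Add(-2, Mul(v, Add(-4, Pow(Add(-7, Pow(-3, 2)), Rational(1, 2))))), v)) = Mul(Rational(1, 3), Mul(Add(-2, Mul(v, Add(-4, Pow(Add(-7, 9), Rational(1, 2))))), v)) = Mul(Rational(1, 3), Mul(Add(-2, Mul(v, Add(-4, Pow(2, Rational(1, 2))))), v)) = Mul(Rational(1, 3), Mul(v, Add(-2, Mul(v, Add(-4, Pow(2, Rational(1, 2))))))) = Mul(Rational(1, 3), v, Add(-2, Mul(v, Add(-4, Pow(2, Rational(1, 2)))))))
Add(-711, Mul(-1, Function('S')(3))) = Add(-711, Mul(-1, Mul(Rational(-1, 3), 3, Add(2, Mul(3, Add(4, Mul(-1, Pow(2, Rational(1, 2))))))))) = Add(-711, Mul(-1, Mul(Rational(-1, 3), 3, Add(2, Add(12, Mul(-3, Pow(2, Rational(1, 2)))))))) = Add(-711, Mul(-1, Mul(Rational(-1, 3), 3, Add(14, Mul(-3, Pow(2, Rational(1, 2))))))) = Add(-711, Mul(-1, Add(-14, Mul(3, Pow(2, Rational(1, 2)))))) = Add(-711, Add(14, Mul(-3, Pow(2, Rational(1, 2))))) = Add(-697, Mul(-3, Pow(2, Rational(1, 2))))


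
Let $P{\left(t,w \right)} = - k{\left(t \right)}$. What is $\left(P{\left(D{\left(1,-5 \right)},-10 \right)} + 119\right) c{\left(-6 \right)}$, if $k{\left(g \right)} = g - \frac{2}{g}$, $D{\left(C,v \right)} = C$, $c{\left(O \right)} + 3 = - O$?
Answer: $360$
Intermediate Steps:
$c{\left(O \right)} = -3 - O$
$P{\left(t,w \right)} = - t + \frac{2}{t}$ ($P{\left(t,w \right)} = - (t - \frac{2}{t}) = - t + \frac{2}{t}$)
$\left(P{\left(D{\left(1,-5 \right)},-10 \right)} + 119\right) c{\left(-6 \right)} = \left(\left(\left(-1\right) 1 + \frac{2}{1}\right) + 119\right) \left(-3 - -6\right) = \left(\left(-1 + 2 \cdot 1\right) + 119\right) \left(-3 + 6\right) = \left(\left(-1 + 2\right) + 119\right) 3 = \left(1 + 119\right) 3 = 120 \cdot 3 = 360$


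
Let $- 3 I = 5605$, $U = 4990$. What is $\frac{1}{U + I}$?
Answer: $\frac{3}{9365} \approx 0.00032034$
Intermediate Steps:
$I = - \frac{5605}{3}$ ($I = \left(- \frac{1}{3}\right) 5605 = - \frac{5605}{3} \approx -1868.3$)
$\frac{1}{U + I} = \frac{1}{4990 - \frac{5605}{3}} = \frac{1}{\frac{9365}{3}} = \frac{3}{9365}$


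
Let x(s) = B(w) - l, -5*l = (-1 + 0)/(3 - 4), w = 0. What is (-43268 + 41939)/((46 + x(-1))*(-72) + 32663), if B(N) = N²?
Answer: -6645/146683 ≈ -0.045302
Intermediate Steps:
l = -⅕ (l = -(-1 + 0)/(5*(3 - 4)) = -(-1)/(5*(-1)) = -(-1)*(-1)/5 = -⅕*1 = -⅕ ≈ -0.20000)
x(s) = ⅕ (x(s) = 0² - 1*(-⅕) = 0 + ⅕ = ⅕)
(-43268 + 41939)/((46 + x(-1))*(-72) + 32663) = (-43268 + 41939)/((46 + ⅕)*(-72) + 32663) = -1329/((231/5)*(-72) + 32663) = -1329/(-16632/5 + 32663) = -1329/146683/5 = -1329*5/146683 = -6645/146683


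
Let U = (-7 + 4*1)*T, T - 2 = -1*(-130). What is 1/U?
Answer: -1/396 ≈ -0.0025253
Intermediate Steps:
T = 132 (T = 2 - 1*(-130) = 2 + 130 = 132)
U = -396 (U = (-7 + 4*1)*132 = (-7 + 4)*132 = -3*132 = -396)
1/U = 1/(-396) = -1/396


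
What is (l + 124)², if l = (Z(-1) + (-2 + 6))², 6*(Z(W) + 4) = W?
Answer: 19936225/1296 ≈ 15383.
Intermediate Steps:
Z(W) = -4 + W/6
l = 1/36 (l = ((-4 + (⅙)*(-1)) + (-2 + 6))² = ((-4 - ⅙) + 4)² = (-25/6 + 4)² = (-⅙)² = 1/36 ≈ 0.027778)
(l + 124)² = (1/36 + 124)² = (4465/36)² = 19936225/1296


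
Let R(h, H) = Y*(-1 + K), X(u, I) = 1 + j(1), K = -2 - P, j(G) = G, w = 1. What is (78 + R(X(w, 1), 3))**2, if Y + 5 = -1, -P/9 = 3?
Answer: 4356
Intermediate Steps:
P = -27 (P = -9*3 = -27)
Y = -6 (Y = -5 - 1 = -6)
K = 25 (K = -2 - 1*(-27) = -2 + 27 = 25)
X(u, I) = 2 (X(u, I) = 1 + 1 = 2)
R(h, H) = -144 (R(h, H) = -6*(-1 + 25) = -6*24 = -144)
(78 + R(X(w, 1), 3))**2 = (78 - 144)**2 = (-66)**2 = 4356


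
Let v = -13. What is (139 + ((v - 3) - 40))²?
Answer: 6889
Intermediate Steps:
(139 + ((v - 3) - 40))² = (139 + ((-13 - 3) - 40))² = (139 + (-16 - 40))² = (139 - 56)² = 83² = 6889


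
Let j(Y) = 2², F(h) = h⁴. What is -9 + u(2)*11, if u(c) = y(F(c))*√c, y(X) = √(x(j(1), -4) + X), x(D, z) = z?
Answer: -9 + 22*√6 ≈ 44.889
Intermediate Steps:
j(Y) = 4
y(X) = √(-4 + X)
u(c) = √c*√(-4 + c⁴) (u(c) = √(-4 + c⁴)*√c = √c*√(-4 + c⁴))
-9 + u(2)*11 = -9 + (√2*√(-4 + 2⁴))*11 = -9 + (√2*√(-4 + 16))*11 = -9 + (√2*√12)*11 = -9 + (√2*(2*√3))*11 = -9 + (2*√6)*11 = -9 + 22*√6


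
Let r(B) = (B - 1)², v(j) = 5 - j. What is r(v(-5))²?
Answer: 6561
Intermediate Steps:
r(B) = (-1 + B)²
r(v(-5))² = ((-1 + (5 - 1*(-5)))²)² = ((-1 + (5 + 5))²)² = ((-1 + 10)²)² = (9²)² = 81² = 6561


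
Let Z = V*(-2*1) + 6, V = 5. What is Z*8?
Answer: -32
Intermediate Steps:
Z = -4 (Z = 5*(-2*1) + 6 = 5*(-2) + 6 = -10 + 6 = -4)
Z*8 = -4*8 = -32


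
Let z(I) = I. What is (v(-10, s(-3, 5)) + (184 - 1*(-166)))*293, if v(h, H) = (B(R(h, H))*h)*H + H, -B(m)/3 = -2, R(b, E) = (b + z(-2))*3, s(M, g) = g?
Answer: 16115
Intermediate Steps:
R(b, E) = -6 + 3*b (R(b, E) = (b - 2)*3 = (-2 + b)*3 = -6 + 3*b)
B(m) = 6 (B(m) = -3*(-2) = 6)
v(h, H) = H + 6*H*h (v(h, H) = (6*h)*H + H = 6*H*h + H = H + 6*H*h)
(v(-10, s(-3, 5)) + (184 - 1*(-166)))*293 = (5*(1 + 6*(-10)) + (184 - 1*(-166)))*293 = (5*(1 - 60) + (184 + 166))*293 = (5*(-59) + 350)*293 = (-295 + 350)*293 = 55*293 = 16115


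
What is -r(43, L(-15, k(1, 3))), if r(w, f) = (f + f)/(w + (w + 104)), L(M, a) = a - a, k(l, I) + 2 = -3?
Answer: 0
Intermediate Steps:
k(l, I) = -5 (k(l, I) = -2 - 3 = -5)
L(M, a) = 0
r(w, f) = 2*f/(104 + 2*w) (r(w, f) = (2*f)/(w + (104 + w)) = (2*f)/(104 + 2*w) = 2*f/(104 + 2*w))
-r(43, L(-15, k(1, 3))) = -0/(52 + 43) = -0/95 = -1*0 = 0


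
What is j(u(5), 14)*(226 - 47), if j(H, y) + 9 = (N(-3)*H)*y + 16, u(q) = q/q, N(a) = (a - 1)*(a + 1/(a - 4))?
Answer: 32757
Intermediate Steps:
N(a) = (-1 + a)*(a + 1/(-4 + a))
u(q) = 1
j(H, y) = 7 + 88*H*y/7 (j(H, y) = -9 + ((((-1 + (-3)³ - 5*(-3)² + 5*(-3))/(-4 - 3))*H)*y + 16) = -9 + ((((-1 - 27 - 5*9 - 15)/(-7))*H)*y + 16) = -9 + (((-(-1 - 27 - 45 - 15)/7)*H)*y + 16) = -9 + (((-⅐*(-88))*H)*y + 16) = -9 + ((88*H/7)*y + 16) = -9 + (88*H*y/7 + 16) = -9 + (16 + 88*H*y/7) = 7 + 88*H*y/7)
j(u(5), 14)*(226 - 47) = (7 + (88/7)*1*14)*(226 - 47) = (7 + 176)*179 = 183*179 = 32757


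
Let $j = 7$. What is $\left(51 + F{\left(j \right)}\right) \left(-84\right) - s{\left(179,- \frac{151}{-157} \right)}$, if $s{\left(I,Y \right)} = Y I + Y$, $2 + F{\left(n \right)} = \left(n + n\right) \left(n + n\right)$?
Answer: $- \frac{3258240}{157} \approx -20753.0$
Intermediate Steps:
$F{\left(n \right)} = -2 + 4 n^{2}$ ($F{\left(n \right)} = -2 + \left(n + n\right) \left(n + n\right) = -2 + 2 n 2 n = -2 + 4 n^{2}$)
$s{\left(I,Y \right)} = Y + I Y$ ($s{\left(I,Y \right)} = I Y + Y = Y + I Y$)
$\left(51 + F{\left(j \right)}\right) \left(-84\right) - s{\left(179,- \frac{151}{-157} \right)} = \left(51 - \left(2 - 4 \cdot 7^{2}\right)\right) \left(-84\right) - - \frac{151}{-157} \left(1 + 179\right) = \left(51 + \left(-2 + 4 \cdot 49\right)\right) \left(-84\right) - \left(-151\right) \left(- \frac{1}{157}\right) 180 = \left(51 + \left(-2 + 196\right)\right) \left(-84\right) - \frac{151}{157} \cdot 180 = \left(51 + 194\right) \left(-84\right) - \frac{27180}{157} = 245 \left(-84\right) - \frac{27180}{157} = -20580 - \frac{27180}{157} = - \frac{3258240}{157}$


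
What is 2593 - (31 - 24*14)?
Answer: 2898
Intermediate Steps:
2593 - (31 - 24*14) = 2593 - (31 - 336) = 2593 - 1*(-305) = 2593 + 305 = 2898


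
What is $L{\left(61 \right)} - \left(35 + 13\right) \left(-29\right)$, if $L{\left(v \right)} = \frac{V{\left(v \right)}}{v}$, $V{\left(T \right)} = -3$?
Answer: $\frac{84909}{61} \approx 1392.0$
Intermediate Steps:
$L{\left(v \right)} = - \frac{3}{v}$
$L{\left(61 \right)} - \left(35 + 13\right) \left(-29\right) = - \frac{3}{61} - \left(35 + 13\right) \left(-29\right) = \left(-3\right) \frac{1}{61} - 48 \left(-29\right) = - \frac{3}{61} - -1392 = - \frac{3}{61} + 1392 = \frac{84909}{61}$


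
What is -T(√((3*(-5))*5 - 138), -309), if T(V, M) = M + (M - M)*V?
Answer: 309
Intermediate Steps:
T(V, M) = M (T(V, M) = M + 0*V = M + 0 = M)
-T(√((3*(-5))*5 - 138), -309) = -1*(-309) = 309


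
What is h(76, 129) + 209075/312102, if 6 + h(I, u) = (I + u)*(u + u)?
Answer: 16505411243/312102 ≈ 52885.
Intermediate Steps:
h(I, u) = -6 + 2*u*(I + u) (h(I, u) = -6 + (I + u)*(u + u) = -6 + (I + u)*(2*u) = -6 + 2*u*(I + u))
h(76, 129) + 209075/312102 = (-6 + 2*129**2 + 2*76*129) + 209075/312102 = (-6 + 2*16641 + 19608) + 209075*(1/312102) = (-6 + 33282 + 19608) + 209075/312102 = 52884 + 209075/312102 = 16505411243/312102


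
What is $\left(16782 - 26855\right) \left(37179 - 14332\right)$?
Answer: $-230137831$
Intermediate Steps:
$\left(16782 - 26855\right) \left(37179 - 14332\right) = \left(-10073\right) 22847 = -230137831$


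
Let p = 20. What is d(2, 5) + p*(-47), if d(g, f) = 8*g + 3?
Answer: -921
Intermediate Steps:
d(g, f) = 3 + 8*g
d(2, 5) + p*(-47) = (3 + 8*2) + 20*(-47) = (3 + 16) - 940 = 19 - 940 = -921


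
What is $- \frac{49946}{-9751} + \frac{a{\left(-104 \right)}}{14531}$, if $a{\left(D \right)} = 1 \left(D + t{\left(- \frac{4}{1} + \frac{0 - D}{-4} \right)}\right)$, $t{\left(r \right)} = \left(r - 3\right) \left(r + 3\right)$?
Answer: $\frac{733439363}{141691781} \approx 5.1763$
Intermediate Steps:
$t{\left(r \right)} = \left(-3 + r\right) \left(3 + r\right)$
$a{\left(D \right)} = -9 + D + \left(-4 + \frac{D}{4}\right)^{2}$ ($a{\left(D \right)} = 1 \left(D + \left(-9 + \left(- \frac{4}{1} + \frac{0 - D}{-4}\right)^{2}\right)\right) = 1 \left(D + \left(-9 + \left(\left(-4\right) 1 + - D \left(- \frac{1}{4}\right)\right)^{2}\right)\right) = 1 \left(D + \left(-9 + \left(-4 + \frac{D}{4}\right)^{2}\right)\right) = 1 \left(-9 + D + \left(-4 + \frac{D}{4}\right)^{2}\right) = -9 + D + \left(-4 + \frac{D}{4}\right)^{2}$)
$- \frac{49946}{-9751} + \frac{a{\left(-104 \right)}}{14531} = - \frac{49946}{-9751} + \frac{7 - -104 + \frac{\left(-104\right)^{2}}{16}}{14531} = \left(-49946\right) \left(- \frac{1}{9751}\right) + \left(7 + 104 + \frac{1}{16} \cdot 10816\right) \frac{1}{14531} = \frac{49946}{9751} + \left(7 + 104 + 676\right) \frac{1}{14531} = \frac{49946}{9751} + 787 \cdot \frac{1}{14531} = \frac{49946}{9751} + \frac{787}{14531} = \frac{733439363}{141691781}$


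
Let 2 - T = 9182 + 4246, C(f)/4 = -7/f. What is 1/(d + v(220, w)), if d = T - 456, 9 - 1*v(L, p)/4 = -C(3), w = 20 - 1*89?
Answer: -3/41650 ≈ -7.2029e-5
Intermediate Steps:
C(f) = -28/f (C(f) = 4*(-7/f) = -28/f)
T = -13426 (T = 2 - (9182 + 4246) = 2 - 1*13428 = 2 - 13428 = -13426)
w = -69 (w = 20 - 89 = -69)
v(L, p) = -4/3 (v(L, p) = 36 - (-4)*(-28/3) = 36 - (-4)*(-28*1/3) = 36 - (-4)*(-28)/3 = 36 - 4*28/3 = 36 - 112/3 = -4/3)
d = -13882 (d = -13426 - 456 = -13882)
1/(d + v(220, w)) = 1/(-13882 - 4/3) = 1/(-41650/3) = -3/41650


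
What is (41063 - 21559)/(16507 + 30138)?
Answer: 19504/46645 ≈ 0.41814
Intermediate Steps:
(41063 - 21559)/(16507 + 30138) = 19504/46645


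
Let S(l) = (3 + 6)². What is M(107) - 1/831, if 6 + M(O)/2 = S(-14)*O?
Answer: 14394581/831 ≈ 17322.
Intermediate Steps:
S(l) = 81 (S(l) = 9² = 81)
M(O) = -12 + 162*O (M(O) = -12 + 2*(81*O) = -12 + 162*O)
M(107) - 1/831 = (-12 + 162*107) - 1/831 = (-12 + 17334) - 1*1/831 = 17322 - 1/831 = 14394581/831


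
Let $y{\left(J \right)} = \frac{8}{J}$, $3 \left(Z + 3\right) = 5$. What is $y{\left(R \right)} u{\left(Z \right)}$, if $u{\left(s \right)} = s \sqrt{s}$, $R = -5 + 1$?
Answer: $\frac{16 i \sqrt{3}}{9} \approx 3.0792 i$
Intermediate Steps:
$Z = - \frac{4}{3}$ ($Z = -3 + \frac{1}{3} \cdot 5 = -3 + \frac{5}{3} = - \frac{4}{3} \approx -1.3333$)
$R = -4$
$u{\left(s \right)} = s^{\frac{3}{2}}$
$y{\left(R \right)} u{\left(Z \right)} = \frac{8}{-4} \left(- \frac{4}{3}\right)^{\frac{3}{2}} = 8 \left(- \frac{1}{4}\right) \left(- \frac{8 i \sqrt{3}}{9}\right) = - 2 \left(- \frac{8 i \sqrt{3}}{9}\right) = \frac{16 i \sqrt{3}}{9}$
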